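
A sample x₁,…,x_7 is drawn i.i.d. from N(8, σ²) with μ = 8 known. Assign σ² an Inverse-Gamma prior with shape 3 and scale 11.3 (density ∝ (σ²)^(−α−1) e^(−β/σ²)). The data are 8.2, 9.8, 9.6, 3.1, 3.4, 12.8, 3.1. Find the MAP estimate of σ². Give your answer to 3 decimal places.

σ̂²_MAP = 8.044

Sum of squared deviations about the known mean: SS = (8.2−8)² + (9.8−8)² + (9.6−8)² + (3.1−8)² + (3.4−8)² + (12.8−8)² + (3.1−8)² = 98.06.
The Normal likelihood contributes (σ²)^(−n/2) exp(−SS/(2σ²)), so the posterior is Inverse-Gamma(α + n/2, β + SS/2) = Inverse-Gamma(6.5, 60.33).
The mode of Inverse-Gamma(a, b) is b/(a+1) = 60.33/7.5 ≈ 8.044.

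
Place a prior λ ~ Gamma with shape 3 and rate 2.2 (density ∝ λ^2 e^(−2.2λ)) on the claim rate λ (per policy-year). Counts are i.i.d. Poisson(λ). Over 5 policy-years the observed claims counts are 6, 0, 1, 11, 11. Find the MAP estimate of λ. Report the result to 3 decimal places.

Σxᵢ = 6+0+1+11+11 = 29, with n = 5.
Posterior ∝ λ^2e^(−2.2λ) · λ^29e^(−5λ) = λ^31e^(−7.2λ), i.e. Gamma(shape=32, rate=7.2).
The mode of a Gamma(a, b) with a ≥ 1 (shape–rate) is (a−1)/b = 31/7.2 ≈ 4.306.

λ̂_MAP = 4.306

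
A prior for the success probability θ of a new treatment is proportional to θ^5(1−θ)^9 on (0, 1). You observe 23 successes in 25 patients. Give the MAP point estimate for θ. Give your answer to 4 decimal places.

The prior density ∝ θ^5(1−θ)^9 is the kernel of Beta(6, 10).
Data: 23 successes in 25 trials. The binomial likelihood contributes θ^23(1−θ)^2, so the posterior is Beta(6+23, 10+2) = Beta(29, 12).
For Beta(a, b) with a, b > 1 the mode is (a−1)/(a+b−2) = 28/39 ≈ 0.7179.

θ̂_MAP = 0.7179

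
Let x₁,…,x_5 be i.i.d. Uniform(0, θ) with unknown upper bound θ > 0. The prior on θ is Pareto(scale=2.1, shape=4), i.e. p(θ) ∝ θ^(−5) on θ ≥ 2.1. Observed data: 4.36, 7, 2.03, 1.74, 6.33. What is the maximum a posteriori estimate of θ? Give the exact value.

θ̂_MAP = 7

The Uniform(0, θ) likelihood is θ^(−n) for θ ≥ max(xᵢ), zero otherwise. Here max(xᵢ) = 7.
Posterior ∝ θ^(−5) · θ^(−5) = θ^(−10) on θ ≥ max(2.1, 7) = 7.
This density is strictly decreasing in θ, so the posterior mode lies at the lower boundary of the support.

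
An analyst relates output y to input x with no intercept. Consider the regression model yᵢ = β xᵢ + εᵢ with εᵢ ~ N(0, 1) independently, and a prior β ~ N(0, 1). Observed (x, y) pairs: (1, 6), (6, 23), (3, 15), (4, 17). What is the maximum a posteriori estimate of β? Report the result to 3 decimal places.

β̂_MAP = 4.079

log p(β | y) = −Σ(yᵢ − βxᵢ)²/(2·1) − β²/(2·1) + const.
Setting the derivative to zero: Σxᵢ(yᵢ − βxᵢ)/1 − β/1 = 0, so β = Σxᵢyᵢ / (Σxᵢ² + σ²/τ²).
Σxᵢyᵢ = 1·6 + 6·23 + 3·15 + 4·17 = 257; Σxᵢ² = 62; σ²/τ² = 1.
β̂_MAP = 257 / (62 + 1) = 257/63 ≈ 4.079.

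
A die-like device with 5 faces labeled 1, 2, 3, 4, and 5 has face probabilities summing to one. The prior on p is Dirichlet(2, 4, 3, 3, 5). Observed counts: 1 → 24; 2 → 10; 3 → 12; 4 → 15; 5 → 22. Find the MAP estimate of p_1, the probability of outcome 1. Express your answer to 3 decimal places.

MAP estimate: 0.263

The posterior is Dirichlet(αᵢ + nᵢ) = Dirichlet(26, 14, 15, 18, 27).
For a Dirichlet(a₁,…,a_K) with all aᵢ > 1, the mode has j-th component (aⱼ − 1)/(Σaᵢ − K).
Here Σaᵢ = 100 and K = 5, so p_1 = (26 − 1)/(100 − 5) = 25/95 ≈ 0.263.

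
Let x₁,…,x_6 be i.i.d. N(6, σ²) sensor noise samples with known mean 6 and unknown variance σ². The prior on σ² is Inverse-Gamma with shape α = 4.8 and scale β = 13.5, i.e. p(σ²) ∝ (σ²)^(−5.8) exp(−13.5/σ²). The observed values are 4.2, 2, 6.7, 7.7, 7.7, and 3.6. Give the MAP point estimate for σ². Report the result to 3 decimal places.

σ̂²_MAP = 3.311

Sum of squared deviations about the known mean: SS = (4.2−6)² + (2−6)² + (6.7−6)² + (7.7−6)² + (7.7−6)² + (3.6−6)² = 31.27.
The Normal likelihood contributes (σ²)^(−n/2) exp(−SS/(2σ²)), so the posterior is Inverse-Gamma(α + n/2, β + SS/2) = Inverse-Gamma(7.8, 29.135).
The mode of Inverse-Gamma(a, b) is b/(a+1) = 29.135/8.8 ≈ 3.311.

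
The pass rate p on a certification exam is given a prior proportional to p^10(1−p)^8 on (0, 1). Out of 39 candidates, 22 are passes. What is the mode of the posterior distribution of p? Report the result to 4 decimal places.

The prior density ∝ p^10(1−p)^8 is the kernel of Beta(11, 9).
Data: 22 successes in 39 trials. The binomial likelihood contributes p^22(1−p)^17, so the posterior is Beta(11+22, 9+17) = Beta(33, 26).
For Beta(a, b) with a, b > 1 the mode is (a−1)/(a+b−2) = 32/57 ≈ 0.5614.

p̂_MAP = 0.5614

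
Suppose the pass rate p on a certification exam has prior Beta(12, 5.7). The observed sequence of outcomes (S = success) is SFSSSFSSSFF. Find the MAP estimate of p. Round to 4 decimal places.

Prior: Beta(12, 5.7).
Data: 7 successes in 11 trials (from the sequence). The binomial likelihood contributes p^7(1−p)^4, so the posterior is Beta(12+7, 5.7+4) = Beta(19, 9.7).
For Beta(a, b) with a, b > 1 the mode is (a−1)/(a+b−2) = 18/26.7 ≈ 0.6742.

p̂_MAP = 0.6742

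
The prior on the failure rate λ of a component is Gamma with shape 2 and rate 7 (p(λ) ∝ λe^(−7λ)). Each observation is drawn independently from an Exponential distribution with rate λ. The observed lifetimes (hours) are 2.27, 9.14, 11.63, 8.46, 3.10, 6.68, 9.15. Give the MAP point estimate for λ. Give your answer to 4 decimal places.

The Exponential(rate=λ) likelihood is ∝ λ^n e^(−λΣtᵢ). Here n = 7 and Σtᵢ = 2.27 + 9.14 + 11.63 + 8.46 + 3.10 + 6.68 + 9.15 = 50.43.
Posterior ∝ λe^(−7λ) · λ^7e^(−50.43λ) = λ^8e^(−57.43λ), i.e. Gamma(9, 57.43).
Mode = (a−1)/b = 8/57.43 ≈ 0.1393.

λ̂_MAP = 0.1393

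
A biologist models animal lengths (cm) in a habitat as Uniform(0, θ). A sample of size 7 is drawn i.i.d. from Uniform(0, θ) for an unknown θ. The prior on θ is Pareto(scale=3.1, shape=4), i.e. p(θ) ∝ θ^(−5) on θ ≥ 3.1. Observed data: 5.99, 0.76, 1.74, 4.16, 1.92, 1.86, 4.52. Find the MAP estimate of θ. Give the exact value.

θ̂_MAP = 5.99

The Uniform(0, θ) likelihood is θ^(−n) for θ ≥ max(xᵢ), zero otherwise. Here max(xᵢ) = 5.99.
Posterior ∝ θ^(−5) · θ^(−7) = θ^(−12) on θ ≥ max(3.1, 5.99) = 5.99.
This density is strictly decreasing in θ, so the posterior mode lies at the lower boundary of the support.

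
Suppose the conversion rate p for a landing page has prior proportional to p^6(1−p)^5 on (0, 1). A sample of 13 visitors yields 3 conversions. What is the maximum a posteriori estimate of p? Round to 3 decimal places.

p̂_MAP = 0.375

The prior density ∝ p^6(1−p)^5 is the kernel of Beta(7, 6).
Data: 3 successes in 13 trials. The binomial likelihood contributes p^3(1−p)^10, so the posterior is Beta(7+3, 6+10) = Beta(10, 16).
For Beta(a, b) with a, b > 1 the mode is (a−1)/(a+b−2) = 9/24 ≈ 0.375.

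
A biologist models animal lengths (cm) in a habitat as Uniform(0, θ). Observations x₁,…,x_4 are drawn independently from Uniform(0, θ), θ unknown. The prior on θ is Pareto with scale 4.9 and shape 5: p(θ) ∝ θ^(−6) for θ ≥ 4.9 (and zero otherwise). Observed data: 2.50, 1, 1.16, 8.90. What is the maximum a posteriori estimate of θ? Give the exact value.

The Uniform(0, θ) likelihood is θ^(−n) for θ ≥ max(xᵢ), zero otherwise. Here max(xᵢ) = 8.90.
Posterior ∝ θ^(−6) · θ^(−4) = θ^(−10) on θ ≥ max(4.9, 8.90) = 8.90.
This density is strictly decreasing in θ, so the posterior mode lies at the lower boundary of the support.

θ̂_MAP = 8.90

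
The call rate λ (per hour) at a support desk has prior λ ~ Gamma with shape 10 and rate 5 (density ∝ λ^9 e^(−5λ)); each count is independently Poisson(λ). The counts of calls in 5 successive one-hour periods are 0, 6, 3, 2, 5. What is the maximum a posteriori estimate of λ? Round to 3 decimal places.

Σxᵢ = 0+6+3+2+5 = 16, with n = 5.
Posterior ∝ λ^9e^(−5λ) · λ^16e^(−5λ) = λ^25e^(−10λ), i.e. Gamma(shape=26, rate=10).
The mode of a Gamma(a, b) with a ≥ 1 (shape–rate) is (a−1)/b = 25/10 ≈ 2.500.

λ̂_MAP = 2.500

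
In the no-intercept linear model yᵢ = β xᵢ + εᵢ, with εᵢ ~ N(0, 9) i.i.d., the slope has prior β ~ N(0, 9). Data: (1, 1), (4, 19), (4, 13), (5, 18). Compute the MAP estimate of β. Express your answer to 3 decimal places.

log p(β | y) = −Σ(yᵢ − βxᵢ)²/(2·9) − β²/(2·9) + const.
Setting the derivative to zero: Σxᵢ(yᵢ − βxᵢ)/9 − β/9 = 0, so β = Σxᵢyᵢ / (Σxᵢ² + σ²/τ²).
Σxᵢyᵢ = 1·1 + 4·19 + 4·13 + 5·18 = 219; Σxᵢ² = 58; σ²/τ² = 1.
β̂_MAP = 219 / (58 + 1) = 219/59 ≈ 3.712.

β̂_MAP = 3.712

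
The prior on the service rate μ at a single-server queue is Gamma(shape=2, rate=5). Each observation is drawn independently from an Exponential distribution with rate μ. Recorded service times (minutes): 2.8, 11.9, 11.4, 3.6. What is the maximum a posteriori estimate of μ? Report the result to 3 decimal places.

μ̂_MAP = 0.144

The Exponential(rate=μ) likelihood is ∝ μ^n e^(−μΣtᵢ). Here n = 4 and Σtᵢ = 2.8 + 11.9 + 11.4 + 3.6 = 29.7.
Posterior ∝ μe^(−5μ) · μ^4e^(−29.7μ) = μ^5e^(−34.7μ), i.e. Gamma(6, 34.7).
Mode = (a−1)/b = 5/34.7 ≈ 0.144.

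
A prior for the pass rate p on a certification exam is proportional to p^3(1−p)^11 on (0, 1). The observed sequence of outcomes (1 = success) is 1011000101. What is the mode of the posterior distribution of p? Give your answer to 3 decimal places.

p̂_MAP = 0.333

The prior density ∝ p^3(1−p)^11 is the kernel of Beta(4, 12).
Data: 5 successes in 10 trials (from the sequence). The binomial likelihood contributes p^5(1−p)^5, so the posterior is Beta(4+5, 12+5) = Beta(9, 17).
For Beta(a, b) with a, b > 1 the mode is (a−1)/(a+b−2) = 8/24 ≈ 0.333.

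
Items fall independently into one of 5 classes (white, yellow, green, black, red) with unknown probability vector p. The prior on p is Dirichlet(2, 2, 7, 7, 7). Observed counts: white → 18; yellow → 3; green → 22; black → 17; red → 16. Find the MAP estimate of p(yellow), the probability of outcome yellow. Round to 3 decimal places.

The posterior is Dirichlet(αᵢ + nᵢ) = Dirichlet(20, 5, 29, 24, 23).
For a Dirichlet(a₁,…,a_K) with all aᵢ > 1, the mode has j-th component (aⱼ − 1)/(Σaᵢ − K).
Here Σaᵢ = 101 and K = 5, so p(yellow) = (5 − 1)/(101 − 5) = 4/96 ≈ 0.042.

MAP estimate of p(yellow) = 0.042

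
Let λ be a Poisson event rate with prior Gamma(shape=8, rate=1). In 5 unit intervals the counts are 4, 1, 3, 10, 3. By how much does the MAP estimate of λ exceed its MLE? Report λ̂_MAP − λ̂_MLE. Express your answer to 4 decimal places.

Σxᵢ = 21. Posterior is Gamma(29, 6); MAP = (29−1)/6 = 28/6 ≈ 4.66667.
MLE = x̄ = 21/5 ≈ 4.20000.
Difference = 28/6 − 21/5 = 7/15 ≈ 0.4667.

MAP − MLE = 0.4667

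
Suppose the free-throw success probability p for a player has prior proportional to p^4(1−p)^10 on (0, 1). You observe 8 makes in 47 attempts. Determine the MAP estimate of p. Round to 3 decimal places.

p̂_MAP = 0.197

The prior density ∝ p^4(1−p)^10 is the kernel of Beta(5, 11).
Data: 8 successes in 47 trials. The binomial likelihood contributes p^8(1−p)^39, so the posterior is Beta(5+8, 11+39) = Beta(13, 50).
For Beta(a, b) with a, b > 1 the mode is (a−1)/(a+b−2) = 12/61 ≈ 0.197.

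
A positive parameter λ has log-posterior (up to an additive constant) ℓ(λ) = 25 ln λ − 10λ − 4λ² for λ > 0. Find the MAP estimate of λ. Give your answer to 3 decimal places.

λ̂_MAP = 1.250

ℓ'(λ) = 25/λ − 10 − 8λ. Setting this to zero and multiplying by λ: 8λ² + 10λ − 25 = 0.
λ = (−10 + √(10² + 4·8·25)) / (2·8) = (−10 + √900) / 16 = (−10 + 30)/16 = 5/4.
ℓ''(λ) = −25/λ² − 8 < 0, confirming a maximum.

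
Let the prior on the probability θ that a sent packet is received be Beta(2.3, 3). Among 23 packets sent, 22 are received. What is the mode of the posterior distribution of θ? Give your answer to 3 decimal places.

Prior: Beta(2.3, 3).
Data: 22 successes in 23 trials. The binomial likelihood contributes θ^22(1−θ)^1, so the posterior is Beta(2.3+22, 3+1) = Beta(24.3, 4).
For Beta(a, b) with a, b > 1 the mode is (a−1)/(a+b−2) = 23.3/26.3 ≈ 0.886.

θ̂_MAP = 0.886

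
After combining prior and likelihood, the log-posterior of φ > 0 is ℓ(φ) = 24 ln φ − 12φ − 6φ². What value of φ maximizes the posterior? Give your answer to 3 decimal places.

φ̂_MAP = 1.000

ℓ'(φ) = 24/φ − 12 − 12φ. Setting this to zero and multiplying by φ: 12φ² + 12φ − 24 = 0.
φ = (−12 + √(12² + 4·12·24)) / (2·12) = (−12 + √1296) / 24 = (−12 + 36)/24 = 1.
ℓ''(φ) = −24/φ² − 12 < 0, confirming a maximum.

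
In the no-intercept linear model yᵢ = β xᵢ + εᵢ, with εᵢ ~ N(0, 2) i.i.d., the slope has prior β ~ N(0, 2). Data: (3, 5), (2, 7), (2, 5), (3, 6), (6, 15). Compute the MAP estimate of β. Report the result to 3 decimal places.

log p(β | y) = −Σ(yᵢ − βxᵢ)²/(2·2) − β²/(2·2) + const.
Setting the derivative to zero: Σxᵢ(yᵢ − βxᵢ)/2 − β/2 = 0, so β = Σxᵢyᵢ / (Σxᵢ² + σ²/τ²).
Σxᵢyᵢ = 3·5 + 2·7 + 2·5 + 3·6 + 6·15 = 147; Σxᵢ² = 62; σ²/τ² = 1.
β̂_MAP = 147 / (62 + 1) = 147/63 ≈ 2.333.

β̂_MAP = 2.333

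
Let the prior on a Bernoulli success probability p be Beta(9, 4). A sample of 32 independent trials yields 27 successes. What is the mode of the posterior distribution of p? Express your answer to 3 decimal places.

Prior: Beta(9, 4).
Data: 27 successes in 32 trials. The binomial likelihood contributes p^27(1−p)^5, so the posterior is Beta(9+27, 4+5) = Beta(36, 9).
For Beta(a, b) with a, b > 1 the mode is (a−1)/(a+b−2) = 35/43 ≈ 0.814.

p̂_MAP = 0.814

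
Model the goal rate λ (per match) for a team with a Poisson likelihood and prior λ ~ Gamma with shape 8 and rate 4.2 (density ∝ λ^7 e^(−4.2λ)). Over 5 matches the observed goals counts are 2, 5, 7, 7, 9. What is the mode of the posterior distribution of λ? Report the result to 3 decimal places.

λ̂_MAP = 4.022

Σxᵢ = 2+5+7+7+9 = 30, with n = 5.
Posterior ∝ λ^7e^(−4.2λ) · λ^30e^(−5λ) = λ^37e^(−9.2λ), i.e. Gamma(shape=38, rate=9.2).
The mode of a Gamma(a, b) with a ≥ 1 (shape–rate) is (a−1)/b = 37/9.2 ≈ 4.022.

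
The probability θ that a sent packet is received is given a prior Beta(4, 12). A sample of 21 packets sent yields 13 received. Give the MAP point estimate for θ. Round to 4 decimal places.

Prior: Beta(4, 12).
Data: 13 successes in 21 trials. The binomial likelihood contributes θ^13(1−θ)^8, so the posterior is Beta(4+13, 12+8) = Beta(17, 20).
For Beta(a, b) with a, b > 1 the mode is (a−1)/(a+b−2) = 16/35 ≈ 0.4571.

θ̂_MAP = 0.4571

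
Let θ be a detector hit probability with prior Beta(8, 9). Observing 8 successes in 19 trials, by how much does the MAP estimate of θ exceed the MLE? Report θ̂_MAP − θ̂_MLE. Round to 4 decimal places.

MAP − MLE = 0.0201

Posterior is Beta(16, 20); MAP = (16−1)/(36−2) = 15/34 ≈ 0.44118.
MLE ignores the prior: θ̂_MLE = k/n = 8/19 ≈ 0.42105.
Difference = 15/34 − 8/19 = 13/646 ≈ 0.0201.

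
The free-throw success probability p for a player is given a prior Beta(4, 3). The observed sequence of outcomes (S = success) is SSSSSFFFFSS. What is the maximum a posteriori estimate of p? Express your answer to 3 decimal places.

Prior: Beta(4, 3).
Data: 7 successes in 11 trials (from the sequence). The binomial likelihood contributes p^7(1−p)^4, so the posterior is Beta(4+7, 3+4) = Beta(11, 7).
For Beta(a, b) with a, b > 1 the mode is (a−1)/(a+b−2) = 10/16 ≈ 0.625.

p̂_MAP = 0.625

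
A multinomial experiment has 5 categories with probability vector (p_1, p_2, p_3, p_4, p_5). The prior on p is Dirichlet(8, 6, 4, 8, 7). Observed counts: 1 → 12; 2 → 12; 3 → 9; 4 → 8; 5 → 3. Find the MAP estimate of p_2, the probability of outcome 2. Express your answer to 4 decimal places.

MAP estimate: 0.2361

The posterior is Dirichlet(αᵢ + nᵢ) = Dirichlet(20, 18, 13, 16, 10).
For a Dirichlet(a₁,…,a_K) with all aᵢ > 1, the mode has j-th component (aⱼ − 1)/(Σaᵢ − K).
Here Σaᵢ = 77 and K = 5, so p_2 = (18 − 1)/(77 − 5) = 17/72 ≈ 0.2361.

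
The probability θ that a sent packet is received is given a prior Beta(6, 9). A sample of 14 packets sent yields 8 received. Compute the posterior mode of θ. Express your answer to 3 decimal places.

θ̂_MAP = 0.481

Prior: Beta(6, 9).
Data: 8 successes in 14 trials. The binomial likelihood contributes θ^8(1−θ)^6, so the posterior is Beta(6+8, 9+6) = Beta(14, 15).
For Beta(a, b) with a, b > 1 the mode is (a−1)/(a+b−2) = 13/27 ≈ 0.481.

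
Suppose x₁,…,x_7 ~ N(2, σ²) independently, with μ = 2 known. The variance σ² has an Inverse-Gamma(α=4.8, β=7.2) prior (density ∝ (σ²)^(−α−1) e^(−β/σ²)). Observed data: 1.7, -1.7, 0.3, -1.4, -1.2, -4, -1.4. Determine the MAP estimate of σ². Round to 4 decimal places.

Sum of squared deviations about the known mean: SS = (1.7−2)² + (-1.7−2)² + (0.3−2)² + (-1.4−2)² + (-1.2−2)² + (-4−2)² + (-1.4−2)² = 86.03.
The Normal likelihood contributes (σ²)^(−n/2) exp(−SS/(2σ²)), so the posterior is Inverse-Gamma(α + n/2, β + SS/2) = Inverse-Gamma(8.3, 50.215).
The mode of Inverse-Gamma(a, b) is b/(a+1) = 50.215/9.3 ≈ 5.3995.

σ̂²_MAP = 5.3995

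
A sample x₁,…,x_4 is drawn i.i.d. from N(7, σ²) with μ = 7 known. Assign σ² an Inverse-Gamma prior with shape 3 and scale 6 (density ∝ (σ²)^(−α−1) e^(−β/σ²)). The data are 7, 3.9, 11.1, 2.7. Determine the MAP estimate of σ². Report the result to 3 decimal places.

σ̂²_MAP = 4.743

Sum of squared deviations about the known mean: SS = (7−7)² + (3.9−7)² + (11.1−7)² + (2.7−7)² = 44.91.
The Normal likelihood contributes (σ²)^(−n/2) exp(−SS/(2σ²)), so the posterior is Inverse-Gamma(α + n/2, β + SS/2) = Inverse-Gamma(5, 28.455).
The mode of Inverse-Gamma(a, b) is b/(a+1) = 28.455/6 ≈ 4.743.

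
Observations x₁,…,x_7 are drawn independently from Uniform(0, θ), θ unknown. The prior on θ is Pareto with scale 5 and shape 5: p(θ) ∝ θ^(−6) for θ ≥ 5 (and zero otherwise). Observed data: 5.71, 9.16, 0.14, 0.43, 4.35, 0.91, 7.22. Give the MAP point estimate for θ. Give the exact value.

The Uniform(0, θ) likelihood is θ^(−n) for θ ≥ max(xᵢ), zero otherwise. Here max(xᵢ) = 9.16.
Posterior ∝ θ^(−6) · θ^(−7) = θ^(−13) on θ ≥ max(5, 9.16) = 9.16.
This density is strictly decreasing in θ, so the posterior mode lies at the lower boundary of the support.

θ̂_MAP = 9.16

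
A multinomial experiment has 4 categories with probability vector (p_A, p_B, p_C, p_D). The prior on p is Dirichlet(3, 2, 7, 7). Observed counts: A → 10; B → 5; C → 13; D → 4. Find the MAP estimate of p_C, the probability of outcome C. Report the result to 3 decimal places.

MAP estimate of p_C = 0.404

The posterior is Dirichlet(αᵢ + nᵢ) = Dirichlet(13, 7, 20, 11).
For a Dirichlet(a₁,…,a_K) with all aᵢ > 1, the mode has j-th component (aⱼ − 1)/(Σaᵢ − K).
Here Σaᵢ = 51 and K = 4, so p_C = (20 − 1)/(51 − 4) = 19/47 ≈ 0.404.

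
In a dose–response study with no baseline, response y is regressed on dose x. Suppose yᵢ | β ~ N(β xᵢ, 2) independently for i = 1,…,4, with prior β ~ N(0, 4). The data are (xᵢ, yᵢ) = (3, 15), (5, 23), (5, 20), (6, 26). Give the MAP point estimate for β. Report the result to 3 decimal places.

β̂_MAP = 4.356

log p(β | y) = −Σ(yᵢ − βxᵢ)²/(2·2) − β²/(2·4) + const.
Setting the derivative to zero: Σxᵢ(yᵢ − βxᵢ)/2 − β/4 = 0, so β = Σxᵢyᵢ / (Σxᵢ² + σ²/τ²).
Σxᵢyᵢ = 3·15 + 5·23 + 5·20 + 6·26 = 416; Σxᵢ² = 95; σ²/τ² = 0.5.
β̂_MAP = 416 / (95 + 0.5) = 416/95.5 ≈ 4.356.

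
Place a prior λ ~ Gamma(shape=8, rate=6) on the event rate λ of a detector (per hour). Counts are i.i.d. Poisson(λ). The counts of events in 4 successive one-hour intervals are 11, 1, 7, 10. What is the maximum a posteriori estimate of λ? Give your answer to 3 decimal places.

λ̂_MAP = 3.600

Σxᵢ = 11+1+7+10 = 29, with n = 4.
Posterior ∝ λ^7e^(−6λ) · λ^29e^(−4λ) = λ^36e^(−10λ), i.e. Gamma(shape=37, rate=10).
The mode of a Gamma(a, b) with a ≥ 1 (shape–rate) is (a−1)/b = 36/10 ≈ 3.600.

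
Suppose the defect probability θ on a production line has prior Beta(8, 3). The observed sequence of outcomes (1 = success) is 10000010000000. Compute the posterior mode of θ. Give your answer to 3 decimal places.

θ̂_MAP = 0.391

Prior: Beta(8, 3).
Data: 2 successes in 14 trials (from the sequence). The binomial likelihood contributes θ^2(1−θ)^12, so the posterior is Beta(8+2, 3+12) = Beta(10, 15).
For Beta(a, b) with a, b > 1 the mode is (a−1)/(a+b−2) = 9/23 ≈ 0.391.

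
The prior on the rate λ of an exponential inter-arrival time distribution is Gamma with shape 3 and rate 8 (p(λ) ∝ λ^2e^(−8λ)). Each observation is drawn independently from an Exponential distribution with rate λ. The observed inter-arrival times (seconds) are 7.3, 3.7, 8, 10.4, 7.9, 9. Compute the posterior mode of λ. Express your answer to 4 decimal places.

The Exponential(rate=λ) likelihood is ∝ λ^n e^(−λΣtᵢ). Here n = 6 and Σtᵢ = 7.3 + 3.7 + 8 + 10.4 + 7.9 + 9 = 46.3.
Posterior ∝ λ^2e^(−8λ) · λ^6e^(−46.3λ) = λ^8e^(−54.3λ), i.e. Gamma(9, 54.3).
Mode = (a−1)/b = 8/54.3 ≈ 0.1473.

λ̂_MAP = 0.1473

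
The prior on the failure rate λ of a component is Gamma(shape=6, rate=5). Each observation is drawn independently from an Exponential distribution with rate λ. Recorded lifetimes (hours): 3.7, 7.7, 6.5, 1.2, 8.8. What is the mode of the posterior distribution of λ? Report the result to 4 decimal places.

The Exponential(rate=λ) likelihood is ∝ λ^n e^(−λΣtᵢ). Here n = 5 and Σtᵢ = 3.7 + 7.7 + 6.5 + 1.2 + 8.8 = 27.9.
Posterior ∝ λ^5e^(−5λ) · λ^5e^(−27.9λ) = λ^10e^(−32.9λ), i.e. Gamma(11, 32.9).
Mode = (a−1)/b = 10/32.9 ≈ 0.3040.

λ̂_MAP = 0.3040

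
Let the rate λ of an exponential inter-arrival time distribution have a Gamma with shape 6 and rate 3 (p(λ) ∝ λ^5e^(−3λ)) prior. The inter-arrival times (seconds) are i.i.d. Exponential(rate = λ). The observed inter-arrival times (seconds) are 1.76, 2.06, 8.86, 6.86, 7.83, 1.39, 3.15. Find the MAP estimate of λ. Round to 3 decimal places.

The Exponential(rate=λ) likelihood is ∝ λ^n e^(−λΣtᵢ). Here n = 7 and Σtᵢ = 1.76 + 2.06 + 8.86 + 6.86 + 7.83 + 1.39 + 3.15 = 31.91.
Posterior ∝ λ^5e^(−3λ) · λ^7e^(−31.91λ) = λ^12e^(−34.91λ), i.e. Gamma(13, 34.91).
Mode = (a−1)/b = 12/34.91 ≈ 0.344.

λ̂_MAP = 0.344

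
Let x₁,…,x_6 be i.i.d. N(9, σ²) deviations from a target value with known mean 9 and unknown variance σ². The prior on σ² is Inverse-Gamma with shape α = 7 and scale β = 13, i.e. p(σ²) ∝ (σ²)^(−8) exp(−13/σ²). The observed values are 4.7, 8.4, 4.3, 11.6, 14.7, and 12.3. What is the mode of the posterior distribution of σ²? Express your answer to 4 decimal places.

σ̂²_MAP = 5.3218

Sum of squared deviations about the known mean: SS = (4.7−9)² + (8.4−9)² + (4.3−9)² + (11.6−9)² + (14.7−9)² + (12.3−9)² = 91.08.
The Normal likelihood contributes (σ²)^(−n/2) exp(−SS/(2σ²)), so the posterior is Inverse-Gamma(α + n/2, β + SS/2) = Inverse-Gamma(10, 58.54).
The mode of Inverse-Gamma(a, b) is b/(a+1) = 58.54/11 ≈ 5.3218.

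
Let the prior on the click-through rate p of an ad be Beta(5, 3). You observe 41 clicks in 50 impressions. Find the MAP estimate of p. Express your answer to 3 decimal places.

p̂_MAP = 0.804

Prior: Beta(5, 3).
Data: 41 successes in 50 trials. The binomial likelihood contributes p^41(1−p)^9, so the posterior is Beta(5+41, 3+9) = Beta(46, 12).
For Beta(a, b) with a, b > 1 the mode is (a−1)/(a+b−2) = 45/56 ≈ 0.804.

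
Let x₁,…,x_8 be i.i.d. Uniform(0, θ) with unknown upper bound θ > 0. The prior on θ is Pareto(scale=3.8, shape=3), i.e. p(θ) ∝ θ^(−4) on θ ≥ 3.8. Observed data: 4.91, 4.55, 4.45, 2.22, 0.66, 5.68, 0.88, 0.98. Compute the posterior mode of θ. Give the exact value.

θ̂_MAP = 5.68

The Uniform(0, θ) likelihood is θ^(−n) for θ ≥ max(xᵢ), zero otherwise. Here max(xᵢ) = 5.68.
Posterior ∝ θ^(−4) · θ^(−8) = θ^(−12) on θ ≥ max(3.8, 5.68) = 5.68.
This density is strictly decreasing in θ, so the posterior mode lies at the lower boundary of the support.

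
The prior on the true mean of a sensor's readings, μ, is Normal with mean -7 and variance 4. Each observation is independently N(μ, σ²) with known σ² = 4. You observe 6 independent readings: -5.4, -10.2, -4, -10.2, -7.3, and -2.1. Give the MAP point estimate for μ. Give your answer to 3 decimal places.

n = 6; x̄ = ((-5.4) + (-10.2) + (-4) + (-10.2) + (-7.3) + (-2.1))/6 = -39.2/6 = -98/15 ≈ -6.5333.
For a Normal prior and Normal likelihood with known variance, the posterior is Normal; its mode equals its mean, the precision-weighted average.
Prior precision 1/σ₀² = 1/4 = 0.25; data precision n/σ² = 6/4 = 1.5.
μ̂ = (0.25·(-7) + 1.5·(-98/15)) / (0.25 + 1.5) = (-11.55)/1.75 = -6.600.

μ̂_MAP = -6.600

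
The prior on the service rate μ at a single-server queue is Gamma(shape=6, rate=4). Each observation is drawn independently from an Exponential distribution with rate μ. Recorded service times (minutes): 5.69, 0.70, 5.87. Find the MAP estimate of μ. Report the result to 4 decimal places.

μ̂_MAP = 0.4920

The Exponential(rate=μ) likelihood is ∝ μ^n e^(−μΣtᵢ). Here n = 3 and Σtᵢ = 5.69 + 0.70 + 5.87 = 12.26.
Posterior ∝ μ^5e^(−4μ) · μ^3e^(−12.26μ) = μ^8e^(−16.26μ), i.e. Gamma(9, 16.26).
Mode = (a−1)/b = 8/16.26 ≈ 0.4920.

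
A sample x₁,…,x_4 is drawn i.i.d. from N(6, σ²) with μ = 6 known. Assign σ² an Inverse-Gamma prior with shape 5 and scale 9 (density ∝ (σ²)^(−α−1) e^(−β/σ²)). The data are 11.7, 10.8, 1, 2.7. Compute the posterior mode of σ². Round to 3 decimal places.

Sum of squared deviations about the known mean: SS = (11.7−6)² + (10.8−6)² + (1−6)² + (2.7−6)² = 91.42.
The Normal likelihood contributes (σ²)^(−n/2) exp(−SS/(2σ²)), so the posterior is Inverse-Gamma(α + n/2, β + SS/2) = Inverse-Gamma(7, 54.71).
The mode of Inverse-Gamma(a, b) is b/(a+1) = 54.71/8 ≈ 6.839.

σ̂²_MAP = 6.839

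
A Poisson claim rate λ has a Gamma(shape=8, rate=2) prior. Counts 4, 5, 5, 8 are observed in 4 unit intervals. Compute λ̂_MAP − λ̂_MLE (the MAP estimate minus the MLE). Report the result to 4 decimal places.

MAP − MLE = -0.6667

Σxᵢ = 22. Posterior is Gamma(30, 6); MAP = (30−1)/6 = 29/6 ≈ 4.83333.
MLE = x̄ = 22/4 ≈ 5.50000.
Difference = 29/6 − 22/4 = -2/3 ≈ -0.6667.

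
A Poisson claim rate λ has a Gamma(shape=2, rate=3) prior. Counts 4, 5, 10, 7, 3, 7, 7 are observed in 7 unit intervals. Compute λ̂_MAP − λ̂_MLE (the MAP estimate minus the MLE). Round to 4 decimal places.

MAP − MLE = -1.7429

Σxᵢ = 43. Posterior is Gamma(45, 10); MAP = (45−1)/10 = 44/10 ≈ 4.40000.
MLE = x̄ = 43/7 ≈ 6.14286.
Difference = 44/10 − 43/7 = -61/35 ≈ -1.7429.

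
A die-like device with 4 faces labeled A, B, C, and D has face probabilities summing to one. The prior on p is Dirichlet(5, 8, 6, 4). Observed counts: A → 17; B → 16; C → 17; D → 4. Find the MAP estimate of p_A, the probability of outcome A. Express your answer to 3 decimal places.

MAP estimate of p_A = 0.288

The posterior is Dirichlet(αᵢ + nᵢ) = Dirichlet(22, 24, 23, 8).
For a Dirichlet(a₁,…,a_K) with all aᵢ > 1, the mode has j-th component (aⱼ − 1)/(Σaᵢ − K).
Here Σaᵢ = 77 and K = 4, so p_A = (22 − 1)/(77 − 4) = 21/73 ≈ 0.288.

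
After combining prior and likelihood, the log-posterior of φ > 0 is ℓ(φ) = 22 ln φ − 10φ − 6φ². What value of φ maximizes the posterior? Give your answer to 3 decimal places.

φ̂_MAP = 1.000

ℓ'(φ) = 22/φ − 10 − 12φ. Setting this to zero and multiplying by φ: 12φ² + 10φ − 22 = 0.
φ = (−10 + √(10² + 4·12·22)) / (2·12) = (−10 + √1156) / 24 = (−10 + 34)/24 = 1.
ℓ''(φ) = −22/φ² − 12 < 0, confirming a maximum.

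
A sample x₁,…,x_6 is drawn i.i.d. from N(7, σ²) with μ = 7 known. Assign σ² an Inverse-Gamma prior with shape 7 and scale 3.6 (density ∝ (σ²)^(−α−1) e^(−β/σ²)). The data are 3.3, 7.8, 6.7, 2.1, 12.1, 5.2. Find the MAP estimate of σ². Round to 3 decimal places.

σ̂²_MAP = 3.404

Sum of squared deviations about the known mean: SS = (3.3−7)² + (7.8−7)² + (6.7−7)² + (2.1−7)² + (12.1−7)² + (5.2−7)² = 67.68.
The Normal likelihood contributes (σ²)^(−n/2) exp(−SS/(2σ²)), so the posterior is Inverse-Gamma(α + n/2, β + SS/2) = Inverse-Gamma(10, 37.44).
The mode of Inverse-Gamma(a, b) is b/(a+1) = 37.44/11 ≈ 3.404.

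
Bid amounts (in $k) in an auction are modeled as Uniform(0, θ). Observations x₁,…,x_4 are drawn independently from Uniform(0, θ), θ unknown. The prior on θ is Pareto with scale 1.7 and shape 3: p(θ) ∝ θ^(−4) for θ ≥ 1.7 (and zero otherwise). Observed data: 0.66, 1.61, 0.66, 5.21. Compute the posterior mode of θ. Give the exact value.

The Uniform(0, θ) likelihood is θ^(−n) for θ ≥ max(xᵢ), zero otherwise. Here max(xᵢ) = 5.21.
Posterior ∝ θ^(−4) · θ^(−4) = θ^(−8) on θ ≥ max(1.7, 5.21) = 5.21.
This density is strictly decreasing in θ, so the posterior mode lies at the lower boundary of the support.

θ̂_MAP = 5.21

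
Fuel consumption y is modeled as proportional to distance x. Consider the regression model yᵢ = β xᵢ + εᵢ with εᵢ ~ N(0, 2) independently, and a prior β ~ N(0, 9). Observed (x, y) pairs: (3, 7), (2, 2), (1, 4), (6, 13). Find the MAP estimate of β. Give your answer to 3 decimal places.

log p(β | y) = −Σ(yᵢ − βxᵢ)²/(2·2) − β²/(2·9) + const.
Setting the derivative to zero: Σxᵢ(yᵢ − βxᵢ)/2 − β/9 = 0, so β = Σxᵢyᵢ / (Σxᵢ² + σ²/τ²).
Σxᵢyᵢ = 3·7 + 2·2 + 1·4 + 6·13 = 107; Σxᵢ² = 50; σ²/τ² = 2/9.
β̂_MAP = 107 / (50 + 2/9) = 107/(452/9) = 963/452 ≈ 2.131.

β̂_MAP = 2.131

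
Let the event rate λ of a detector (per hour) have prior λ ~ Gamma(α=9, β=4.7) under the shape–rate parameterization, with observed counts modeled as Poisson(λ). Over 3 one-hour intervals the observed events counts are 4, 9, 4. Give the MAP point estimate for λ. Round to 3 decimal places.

Σxᵢ = 4+9+4 = 17, with n = 3.
Posterior ∝ λ^8e^(−4.7λ) · λ^17e^(−3λ) = λ^25e^(−7.7λ), i.e. Gamma(shape=26, rate=7.7).
The mode of a Gamma(a, b) with a ≥ 1 (shape–rate) is (a−1)/b = 25/7.7 ≈ 3.247.

λ̂_MAP = 3.247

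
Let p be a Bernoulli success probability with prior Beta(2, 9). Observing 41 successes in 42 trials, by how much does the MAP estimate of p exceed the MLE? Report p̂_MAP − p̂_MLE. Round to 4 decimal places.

Posterior is Beta(43, 10); MAP = (43−1)/(53−2) = 42/51 ≈ 0.82353.
MLE ignores the prior: p̂_MLE = k/n = 41/42 ≈ 0.97619.
Difference = 42/51 − 41/42 = -109/714 ≈ -0.1527.

MAP − MLE = -0.1527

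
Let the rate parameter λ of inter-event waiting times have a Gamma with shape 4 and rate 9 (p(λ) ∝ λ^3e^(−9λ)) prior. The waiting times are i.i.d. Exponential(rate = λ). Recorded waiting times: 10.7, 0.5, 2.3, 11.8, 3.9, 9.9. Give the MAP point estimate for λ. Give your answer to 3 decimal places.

The Exponential(rate=λ) likelihood is ∝ λ^n e^(−λΣtᵢ). Here n = 6 and Σtᵢ = 10.7 + 0.5 + 2.3 + 11.8 + 3.9 + 9.9 = 39.1.
Posterior ∝ λ^3e^(−9λ) · λ^6e^(−39.1λ) = λ^9e^(−48.1λ), i.e. Gamma(10, 48.1).
Mode = (a−1)/b = 9/48.1 ≈ 0.187.

λ̂_MAP = 0.187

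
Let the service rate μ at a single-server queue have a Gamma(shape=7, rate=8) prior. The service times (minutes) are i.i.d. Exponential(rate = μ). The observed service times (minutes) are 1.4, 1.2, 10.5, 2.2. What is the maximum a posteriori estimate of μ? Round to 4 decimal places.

The Exponential(rate=μ) likelihood is ∝ μ^n e^(−μΣtᵢ). Here n = 4 and Σtᵢ = 1.4 + 1.2 + 10.5 + 2.2 = 15.3.
Posterior ∝ μ^6e^(−8μ) · μ^4e^(−15.3μ) = μ^10e^(−23.3μ), i.e. Gamma(11, 23.3).
Mode = (a−1)/b = 10/23.3 ≈ 0.4292.

μ̂_MAP = 0.4292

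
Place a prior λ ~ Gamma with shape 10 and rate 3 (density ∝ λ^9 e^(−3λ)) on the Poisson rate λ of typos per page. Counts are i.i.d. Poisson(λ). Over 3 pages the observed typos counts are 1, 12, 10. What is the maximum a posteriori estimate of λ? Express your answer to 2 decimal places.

λ̂_MAP = 5.33

Σxᵢ = 1+12+10 = 23, with n = 3.
Posterior ∝ λ^9e^(−3λ) · λ^23e^(−3λ) = λ^32e^(−6λ), i.e. Gamma(shape=33, rate=6).
The mode of a Gamma(a, b) with a ≥ 1 (shape–rate) is (a−1)/b = 32/6 ≈ 5.33.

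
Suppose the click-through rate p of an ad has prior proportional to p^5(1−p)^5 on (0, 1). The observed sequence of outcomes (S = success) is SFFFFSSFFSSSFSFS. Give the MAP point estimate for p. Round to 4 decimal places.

p̂_MAP = 0.5000

The prior density ∝ p^5(1−p)^5 is the kernel of Beta(6, 6).
Data: 8 successes in 16 trials (from the sequence). The binomial likelihood contributes p^8(1−p)^8, so the posterior is Beta(6+8, 6+8) = Beta(14, 14).
For Beta(a, b) with a, b > 1 the mode is (a−1)/(a+b−2) = 13/26 ≈ 0.5000.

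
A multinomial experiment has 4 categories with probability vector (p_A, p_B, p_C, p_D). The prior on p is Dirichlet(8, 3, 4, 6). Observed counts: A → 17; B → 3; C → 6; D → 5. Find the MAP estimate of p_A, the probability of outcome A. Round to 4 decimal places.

MAP estimate of p_A = 0.5000

The posterior is Dirichlet(αᵢ + nᵢ) = Dirichlet(25, 6, 10, 11).
For a Dirichlet(a₁,…,a_K) with all aᵢ > 1, the mode has j-th component (aⱼ − 1)/(Σaᵢ − K).
Here Σaᵢ = 52 and K = 4, so p_A = (25 − 1)/(52 − 4) = 24/48 ≈ 0.5000.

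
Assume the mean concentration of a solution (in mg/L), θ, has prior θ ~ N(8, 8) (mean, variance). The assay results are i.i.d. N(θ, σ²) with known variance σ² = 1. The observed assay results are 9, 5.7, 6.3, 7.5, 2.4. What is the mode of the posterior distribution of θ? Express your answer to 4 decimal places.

θ̂_MAP = 6.2244

n = 5; x̄ = (9 + 5.7 + 6.3 + 7.5 + 2.4)/5 = 30.9/5 = 6.18.
For a Normal prior and Normal likelihood with known variance, the posterior is Normal; its mode equals its mean, the precision-weighted average.
Prior precision 1/σ₀² = 1/8 = 0.125; data precision n/σ² = 5/1 = 5.
θ̂ = (0.125·8 + 5·6.18) / (0.125 + 5) = 31.9/5.125 = 1276/205 ≈ 6.2244.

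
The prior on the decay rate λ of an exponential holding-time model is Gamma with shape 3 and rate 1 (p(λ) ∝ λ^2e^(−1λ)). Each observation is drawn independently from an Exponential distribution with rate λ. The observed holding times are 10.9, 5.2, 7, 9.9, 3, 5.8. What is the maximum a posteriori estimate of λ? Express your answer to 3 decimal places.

The Exponential(rate=λ) likelihood is ∝ λ^n e^(−λΣtᵢ). Here n = 6 and Σtᵢ = 10.9 + 5.2 + 7 + 9.9 + 3 + 5.8 = 41.8.
Posterior ∝ λ^2e^(−1λ) · λ^6e^(−41.8λ) = λ^8e^(−42.8λ), i.e. Gamma(9, 42.8).
Mode = (a−1)/b = 8/42.8 ≈ 0.187.

λ̂_MAP = 0.187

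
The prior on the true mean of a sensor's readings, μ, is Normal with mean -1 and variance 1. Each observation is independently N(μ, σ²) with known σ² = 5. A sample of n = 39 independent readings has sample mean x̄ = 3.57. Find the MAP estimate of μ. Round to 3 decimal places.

n = 39, x̄ = 3.57.
For a Normal prior and Normal likelihood with known variance, the posterior is Normal; its mode equals its mean, the precision-weighted average.
Prior precision 1/σ₀² = 1/1 = 1; data precision n/σ² = 39/5 = 7.8.
μ̂ = (1·(-1) + 7.8·3.57) / (1 + 7.8) = 26.846/8.8 = 13423/4400 ≈ 3.051.

μ̂_MAP = 3.051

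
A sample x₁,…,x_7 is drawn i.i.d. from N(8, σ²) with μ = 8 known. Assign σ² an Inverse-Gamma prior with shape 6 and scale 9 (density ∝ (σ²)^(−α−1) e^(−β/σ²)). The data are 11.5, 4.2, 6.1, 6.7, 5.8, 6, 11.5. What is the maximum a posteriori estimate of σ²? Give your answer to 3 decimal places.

σ̂²_MAP = 3.385

Sum of squared deviations about the known mean: SS = (11.5−8)² + (4.2−8)² + (6.1−8)² + (6.7−8)² + (5.8−8)² + (6−8)² + (11.5−8)² = 53.08.
The Normal likelihood contributes (σ²)^(−n/2) exp(−SS/(2σ²)), so the posterior is Inverse-Gamma(α + n/2, β + SS/2) = Inverse-Gamma(9.5, 35.54).
The mode of Inverse-Gamma(a, b) is b/(a+1) = 35.54/10.5 ≈ 3.385.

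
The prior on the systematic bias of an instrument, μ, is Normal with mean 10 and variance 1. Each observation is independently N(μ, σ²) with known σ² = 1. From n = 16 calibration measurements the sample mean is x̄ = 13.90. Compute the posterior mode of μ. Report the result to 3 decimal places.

n = 16, x̄ = 13.90.
For a Normal prior and Normal likelihood with known variance, the posterior is Normal; its mode equals its mean, the precision-weighted average.
Prior precision 1/σ₀² = 1/1 = 1; data precision n/σ² = 16/1 = 16.
μ̂ = (1·10 + 16·13.9) / (1 + 16) = 232.4/17 = 1162/85 ≈ 13.671.

μ̂_MAP = 13.671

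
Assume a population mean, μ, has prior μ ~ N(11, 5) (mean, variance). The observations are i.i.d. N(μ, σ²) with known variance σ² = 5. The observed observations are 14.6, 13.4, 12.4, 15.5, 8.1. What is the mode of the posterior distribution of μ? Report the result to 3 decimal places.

n = 5; x̄ = (14.6 + 13.4 + 12.4 + 15.5 + 8.1)/5 = 64/5 = 12.8.
For a Normal prior and Normal likelihood with known variance, the posterior is Normal; its mode equals its mean, the precision-weighted average.
Prior precision 1/σ₀² = 1/5 = 0.2; data precision n/σ² = 5/5 = 1.
μ̂ = (0.2·11 + 1·12.8) / (0.2 + 1) = 15/1.2 = 12.500.

μ̂_MAP = 12.500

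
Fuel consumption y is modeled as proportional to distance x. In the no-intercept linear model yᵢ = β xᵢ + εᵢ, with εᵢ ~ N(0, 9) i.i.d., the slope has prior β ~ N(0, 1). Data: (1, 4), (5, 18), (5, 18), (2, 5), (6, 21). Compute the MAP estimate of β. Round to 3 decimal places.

β̂_MAP = 3.200

log p(β | y) = −Σ(yᵢ − βxᵢ)²/(2·9) − β²/(2·1) + const.
Setting the derivative to zero: Σxᵢ(yᵢ − βxᵢ)/9 − β/1 = 0, so β = Σxᵢyᵢ / (Σxᵢ² + σ²/τ²).
Σxᵢyᵢ = 1·4 + 5·18 + 5·18 + 2·5 + 6·21 = 320; Σxᵢ² = 91; σ²/τ² = 9.
β̂_MAP = 320 / (91 + 9) = 320/100 ≈ 3.200.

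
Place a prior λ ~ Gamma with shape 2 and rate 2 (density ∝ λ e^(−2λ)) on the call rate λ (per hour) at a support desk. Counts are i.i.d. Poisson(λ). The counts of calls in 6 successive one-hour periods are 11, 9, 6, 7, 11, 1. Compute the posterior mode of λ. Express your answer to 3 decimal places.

Σxᵢ = 11+9+6+7+11+1 = 45, with n = 6.
Posterior ∝ λe^(−2λ) · λ^45e^(−6λ) = λ^46e^(−8λ), i.e. Gamma(shape=47, rate=8).
The mode of a Gamma(a, b) with a ≥ 1 (shape–rate) is (a−1)/b = 46/8 ≈ 5.750.

λ̂_MAP = 5.750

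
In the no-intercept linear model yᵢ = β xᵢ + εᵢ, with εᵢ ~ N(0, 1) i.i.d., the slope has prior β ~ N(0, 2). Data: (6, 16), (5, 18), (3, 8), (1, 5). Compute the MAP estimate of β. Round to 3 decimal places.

β̂_MAP = 3.007

log p(β | y) = −Σ(yᵢ − βxᵢ)²/(2·1) − β²/(2·2) + const.
Setting the derivative to zero: Σxᵢ(yᵢ − βxᵢ)/1 − β/2 = 0, so β = Σxᵢyᵢ / (Σxᵢ² + σ²/τ²).
Σxᵢyᵢ = 6·16 + 5·18 + 3·8 + 1·5 = 215; Σxᵢ² = 71; σ²/τ² = 0.5.
β̂_MAP = 215 / (71 + 0.5) = 215/71.5 ≈ 3.007.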